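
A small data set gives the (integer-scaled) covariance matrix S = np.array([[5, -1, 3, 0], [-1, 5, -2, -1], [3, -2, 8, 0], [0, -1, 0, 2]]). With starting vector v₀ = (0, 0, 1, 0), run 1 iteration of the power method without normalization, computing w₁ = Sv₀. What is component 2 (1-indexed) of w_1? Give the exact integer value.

w1 = Sv₀ = (5·0 + (-1)·0 + 3·1 + 0·0; (-1)·0 + 5·0 + (-2)·1 + (-1)·0; 3·0 + (-2)·0 + 8·1 + 0·0; 0·0 + (-1)·0 + 0·1 + 2·0) = (3, -2, 8, 0)
The requested component of w1 is -2.

-2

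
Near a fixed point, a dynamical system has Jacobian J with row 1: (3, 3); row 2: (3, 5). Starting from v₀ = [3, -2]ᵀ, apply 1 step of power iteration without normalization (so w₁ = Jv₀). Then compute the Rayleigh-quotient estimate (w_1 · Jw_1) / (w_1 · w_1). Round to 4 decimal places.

w1 = Jv₀ = (3·3 + 3·(-2); 3·3 + 5·(-2)) = (3, -1)
Jw1 = (6, 4)
w1·Jw1 = 3·6 + (-1)·4 = 14; w1·w1 = 3·3 + (-1)·(-1) = 10
λ ≈ 14/10 = 1.4000

λ ≈ 1.4000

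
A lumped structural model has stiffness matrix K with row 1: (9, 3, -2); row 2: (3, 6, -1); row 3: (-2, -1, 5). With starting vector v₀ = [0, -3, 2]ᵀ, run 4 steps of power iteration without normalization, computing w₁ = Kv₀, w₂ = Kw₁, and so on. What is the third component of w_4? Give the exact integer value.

w1 = Kv₀ = (-13, -20, 13)
w2 = Kw1 = (-203, -172, 111)
w3 = Kw2 = (-2565, -1752, 1133)
w4 = Kw3 = (-30607, -19340, 12547)
The requested component of w4 is 12547.

12547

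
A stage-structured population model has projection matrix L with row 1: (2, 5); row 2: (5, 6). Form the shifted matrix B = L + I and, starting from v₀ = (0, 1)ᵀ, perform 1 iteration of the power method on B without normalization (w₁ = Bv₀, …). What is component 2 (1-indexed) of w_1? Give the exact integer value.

B = L + I has rows (3, 5); (5, 7)
w1 = Bv₀ = (3·0 + 5·1; 5·0 + 7·1) = (5, 7)
Requested component of w1: 7

7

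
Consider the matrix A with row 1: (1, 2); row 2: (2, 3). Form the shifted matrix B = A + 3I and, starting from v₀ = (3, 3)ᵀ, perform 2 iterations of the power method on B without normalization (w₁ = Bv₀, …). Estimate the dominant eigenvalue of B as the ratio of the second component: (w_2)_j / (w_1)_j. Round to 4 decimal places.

μ ≈ 7.5000

B = A + 3I has rows (4, 2); (2, 6)
w1 = Bv₀ = (18, 24)
w2 = Bw1 = (120, 180)
Ratio: 180/24 = 7.5000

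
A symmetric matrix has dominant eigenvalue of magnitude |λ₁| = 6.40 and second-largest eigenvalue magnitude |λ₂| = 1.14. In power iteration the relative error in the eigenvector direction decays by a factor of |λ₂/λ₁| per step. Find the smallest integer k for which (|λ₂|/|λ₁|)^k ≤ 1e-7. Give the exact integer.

|λ₂/λ₁| = 1.14/6.40 = 0.17813
Need k ≥ ln(1e-7) / ln(0.17813) = -16.1181 / -1.7253 ≈ 9.342
Smallest integer k satisfying the bound: 10

10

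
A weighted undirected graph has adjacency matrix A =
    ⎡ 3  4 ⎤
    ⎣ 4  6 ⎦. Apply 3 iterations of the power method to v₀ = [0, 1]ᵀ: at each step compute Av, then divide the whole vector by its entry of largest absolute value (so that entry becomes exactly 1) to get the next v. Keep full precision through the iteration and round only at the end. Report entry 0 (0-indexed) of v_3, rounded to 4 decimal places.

0.6930

Av0 = (4.00000, 6.00000); divide by 6.00000 → v1 = (0.66667, 1.00000)
Av1 = (6.00000, 8.66667); divide by 8.66667 → v2 = (0.69231, 1.00000)
Av2 = (6.07692, 8.76923); divide by 8.76923 → v3 = (0.69298, 1.00000)
Requested entry of v3: 316/456 = 0.6930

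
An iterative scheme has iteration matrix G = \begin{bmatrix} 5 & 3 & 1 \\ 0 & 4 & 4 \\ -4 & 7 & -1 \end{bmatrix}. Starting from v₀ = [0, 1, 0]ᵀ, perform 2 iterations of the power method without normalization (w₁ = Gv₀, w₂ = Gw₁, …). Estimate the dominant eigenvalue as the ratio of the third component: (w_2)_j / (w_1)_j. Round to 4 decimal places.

w1 = Gv₀ = (5·0 + 3·1 + 1·0; 0·0 + 4·1 + 4·0; (-4)·0 + 7·1 + (-1)·0) = (3, 4, 7)
w2 = Gw1 = (5·3 + 3·4 + 1·7; 0·3 + 4·4 + 4·7; (-4)·3 + 7·4 + (-1)·7) = (34, 44, 9)
Ratio at component: 9 / 7 = 1.2857

1.2857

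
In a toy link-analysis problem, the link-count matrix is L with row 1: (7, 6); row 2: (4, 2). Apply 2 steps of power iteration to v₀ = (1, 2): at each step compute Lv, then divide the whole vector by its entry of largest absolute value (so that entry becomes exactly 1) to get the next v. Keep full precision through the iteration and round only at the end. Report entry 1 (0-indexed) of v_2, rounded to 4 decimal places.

Lv0 = (19.00000, 8.00000); divide by 19.00000 → v1 = (1.00000, 0.42105)
Lv1 = (9.52632, 4.84211); divide by 9.52632 → v2 = (1.00000, 0.50829)
Requested entry of v2: 92/181 = 0.5083

0.5083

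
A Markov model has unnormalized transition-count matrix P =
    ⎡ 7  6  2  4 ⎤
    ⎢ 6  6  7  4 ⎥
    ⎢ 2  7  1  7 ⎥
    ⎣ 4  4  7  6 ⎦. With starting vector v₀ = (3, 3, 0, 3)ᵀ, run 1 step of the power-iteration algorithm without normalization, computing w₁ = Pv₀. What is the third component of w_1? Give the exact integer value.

48

w1 = Pv₀ = (7·3 + 6·3 + 2·0 + 4·3; 6·3 + 6·3 + 7·0 + 4·3; 2·3 + 7·3 + 1·0 + 7·3; 4·3 + 4·3 + 7·0 + 6·3) = (51, 48, 48, 42)
The requested component of w1 is 48.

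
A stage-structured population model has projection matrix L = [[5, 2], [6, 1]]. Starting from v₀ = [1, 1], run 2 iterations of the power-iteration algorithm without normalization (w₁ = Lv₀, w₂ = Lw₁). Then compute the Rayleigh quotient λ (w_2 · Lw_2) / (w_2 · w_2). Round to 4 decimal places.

λ ≈ 7.0000

w1 = Lv₀ = (5·1 + 2·1; 6·1 + 1·1) = (7, 7)
w2 = Lw1 = (5·7 + 2·7; 6·7 + 1·7) = (49, 49)
Lw2 = (343, 343)
w2·Lw2 = 49·343 + 49·343 = 33614; w2·w2 = 49·49 + 49·49 = 4802
λ ≈ 33614/4802 = 7.0000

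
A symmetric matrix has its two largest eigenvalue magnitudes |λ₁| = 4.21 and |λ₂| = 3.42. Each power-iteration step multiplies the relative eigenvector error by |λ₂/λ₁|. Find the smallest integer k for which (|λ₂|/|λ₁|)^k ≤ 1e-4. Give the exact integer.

45

|λ₂/λ₁| = 3.42/4.21 = 0.81235
Need k ≥ ln(1e-4) / ln(0.81235) = -9.2103 / -0.2078 ≈ 44.318
Smallest integer k satisfying the bound: 45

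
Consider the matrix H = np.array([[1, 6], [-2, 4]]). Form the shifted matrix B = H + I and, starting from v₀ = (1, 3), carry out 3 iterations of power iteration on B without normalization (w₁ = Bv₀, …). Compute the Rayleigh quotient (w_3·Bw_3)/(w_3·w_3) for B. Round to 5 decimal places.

B = H + I has rows (2, 6); (-2, 5)
w1 = Bv₀ = (2·1 + 6·3; (-2)·1 + 5·3) = (20, 13)
w2 = Bw1 = (2·20 + 6·13; (-2)·20 + 5·13) = (118, 25)
w3 = Bw2 = (386, -111)
Bw3 = (106, -1327)
w3·Bw3 = 188213; w3·w3 = 161317; μ ≈ 188213/161317 = 1.16673

1.16673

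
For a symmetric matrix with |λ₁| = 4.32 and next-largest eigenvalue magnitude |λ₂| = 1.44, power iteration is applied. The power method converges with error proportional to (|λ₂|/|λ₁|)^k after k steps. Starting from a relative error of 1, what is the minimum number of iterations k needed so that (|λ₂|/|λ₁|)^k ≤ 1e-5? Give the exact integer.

|λ₂/λ₁| = 1.44/4.32 = 0.33333
Need k ≥ ln(1e-5) / ln(0.33333) = -11.5129 / -1.0986 ≈ 10.480
Smallest integer k satisfying the bound: 11

11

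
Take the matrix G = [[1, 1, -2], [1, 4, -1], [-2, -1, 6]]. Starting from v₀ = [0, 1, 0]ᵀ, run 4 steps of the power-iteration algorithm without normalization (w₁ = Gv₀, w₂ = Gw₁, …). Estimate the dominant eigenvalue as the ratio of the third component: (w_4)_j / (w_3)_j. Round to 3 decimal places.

λ ≈ 7.817

w1 = Gv₀ = (1, 4, -1)
w2 = Gw1 = (7, 18, -12)
w3 = Gw2 = (49, 91, -104)
w4 = Gw3 = (348, 517, -813)
Ratio at component: -813 / -104 = 7.817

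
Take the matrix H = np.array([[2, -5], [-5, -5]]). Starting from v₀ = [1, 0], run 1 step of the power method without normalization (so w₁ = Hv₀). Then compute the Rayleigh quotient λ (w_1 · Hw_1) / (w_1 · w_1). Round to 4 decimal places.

-0.5862

w1 = Hv₀ = (2, -5)
Hw1 = (29, 15)
w1·Hw1 = 2·29 + (-5)·15 = -17; w1·w1 = 2·2 + (-5)·(-5) = 29
λ ≈ -17/29 = -0.5862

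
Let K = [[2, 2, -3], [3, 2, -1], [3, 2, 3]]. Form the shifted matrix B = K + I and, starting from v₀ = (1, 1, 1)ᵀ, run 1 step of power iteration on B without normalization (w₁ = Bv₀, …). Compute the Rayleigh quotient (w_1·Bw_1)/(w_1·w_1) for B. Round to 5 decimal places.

4.60000

B = K + I has rows (3, 2, -3); (3, 3, -1); (3, 2, 4)
w1 = Bv₀ = (2, 5, 9)
Bw1 = (-11, 12, 52)
w1·Bw1 = 506; w1·w1 = 110; μ ≈ 506/110 = 4.60000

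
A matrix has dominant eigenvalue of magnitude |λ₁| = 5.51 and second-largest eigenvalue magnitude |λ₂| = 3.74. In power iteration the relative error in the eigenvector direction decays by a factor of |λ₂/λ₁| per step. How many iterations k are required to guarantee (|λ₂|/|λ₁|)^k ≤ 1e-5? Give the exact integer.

30

|λ₂/λ₁| = 3.74/5.51 = 0.67877
Need k ≥ ln(1e-5) / ln(0.67877) = -11.5129 / -0.3875 ≈ 29.712
Smallest integer k satisfying the bound: 30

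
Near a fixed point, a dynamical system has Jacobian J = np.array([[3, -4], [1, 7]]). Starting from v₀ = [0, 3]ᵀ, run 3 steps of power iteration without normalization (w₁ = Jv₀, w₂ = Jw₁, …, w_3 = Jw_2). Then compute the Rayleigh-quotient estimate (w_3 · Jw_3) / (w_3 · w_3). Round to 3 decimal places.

6.321

w1 = Jv₀ = (3·0 + (-4)·3; 1·0 + 7·3) = (-12, 21)
w2 = Jw1 = (3·(-12) + (-4)·21; 1·(-12) + 7·21) = (-120, 135)
w3 = Jw2 = (-900, 825)
Jw3 = (-6000, 4875)
w3·Jw3 = (-900)·(-6000) + 825·4875 = 9421875; w3·w3 = (-900)·(-900) + 825·825 = 1490625
λ ≈ 9421875/1490625 = 6.321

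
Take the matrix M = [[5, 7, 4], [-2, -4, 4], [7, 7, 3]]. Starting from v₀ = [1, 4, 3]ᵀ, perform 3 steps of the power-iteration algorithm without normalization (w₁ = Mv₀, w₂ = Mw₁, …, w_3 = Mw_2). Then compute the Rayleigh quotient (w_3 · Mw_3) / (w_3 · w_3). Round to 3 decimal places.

w1 = Mv₀ = (45, -6, 44)
w2 = Mw1 = (359, 110, 405)
w3 = Mw2 = (4185, 462, 4498)
Mw3 = (42151, 7774, 46023)
w3·Mw3 = 4185·42151 + 462·7774 + 4498·46023 = 387004977; w3·w3 = 4185·4185 + 462·462 + 4498·4498 = 37959673
λ ≈ 387004977/37959673 = 10.195

10.195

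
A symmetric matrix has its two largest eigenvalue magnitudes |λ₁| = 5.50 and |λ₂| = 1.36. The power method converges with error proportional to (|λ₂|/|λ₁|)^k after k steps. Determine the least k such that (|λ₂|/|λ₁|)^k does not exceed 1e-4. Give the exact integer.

|λ₂/λ₁| = 1.36/5.50 = 0.24727
Need k ≥ ln(1e-4) / ln(0.24727) = -9.2103 / -1.3973 ≈ 6.592
Smallest integer k satisfying the bound: 7

7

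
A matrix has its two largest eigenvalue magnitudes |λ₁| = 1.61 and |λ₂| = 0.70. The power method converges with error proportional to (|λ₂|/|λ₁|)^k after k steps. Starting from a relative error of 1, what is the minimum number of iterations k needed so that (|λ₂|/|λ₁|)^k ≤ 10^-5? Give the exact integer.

14

|λ₂/λ₁| = 0.70/1.61 = 0.43478
Need k ≥ ln(10^-5) / ln(0.43478) = -11.5129 / -0.8329 ≈ 13.823
Smallest integer k satisfying the bound: 14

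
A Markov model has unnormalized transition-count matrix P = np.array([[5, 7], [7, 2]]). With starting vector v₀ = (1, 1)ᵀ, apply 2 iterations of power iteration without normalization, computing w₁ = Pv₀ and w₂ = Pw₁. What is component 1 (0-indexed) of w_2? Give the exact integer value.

102

w1 = Pv₀ = (5·1 + 7·1; 7·1 + 2·1) = (12, 9)
w2 = Pw1 = (5·12 + 7·9; 7·12 + 2·9) = (123, 102)
The requested component of w2 is 102.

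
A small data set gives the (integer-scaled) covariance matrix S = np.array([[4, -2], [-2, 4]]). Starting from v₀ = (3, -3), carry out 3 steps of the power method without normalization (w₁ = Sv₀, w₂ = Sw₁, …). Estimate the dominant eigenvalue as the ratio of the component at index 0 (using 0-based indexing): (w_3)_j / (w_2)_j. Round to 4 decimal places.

6.0000

w1 = Sv₀ = (4·3 + (-2)·(-3); (-2)·3 + 4·(-3)) = (18, -18)
w2 = Sw1 = (4·18 + (-2)·(-18); (-2)·18 + 4·(-18)) = (108, -108)
w3 = Sw2 = (648, -648)
Ratio at component: 648 / 108 = 6.0000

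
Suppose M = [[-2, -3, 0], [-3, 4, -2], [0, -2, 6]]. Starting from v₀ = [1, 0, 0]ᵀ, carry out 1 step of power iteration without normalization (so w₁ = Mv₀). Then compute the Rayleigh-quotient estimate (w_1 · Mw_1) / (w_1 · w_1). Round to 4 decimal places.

w1 = Mv₀ = (-2, -3, 0)
Mw1 = (13, -6, 6)
w1·Mw1 = (-2)·13 + (-3)·(-6) + 0·6 = -8; w1·w1 = (-2)·(-2) + (-3)·(-3) + 0·0 = 13
λ ≈ -8/13 = -0.6154

λ ≈ -0.6154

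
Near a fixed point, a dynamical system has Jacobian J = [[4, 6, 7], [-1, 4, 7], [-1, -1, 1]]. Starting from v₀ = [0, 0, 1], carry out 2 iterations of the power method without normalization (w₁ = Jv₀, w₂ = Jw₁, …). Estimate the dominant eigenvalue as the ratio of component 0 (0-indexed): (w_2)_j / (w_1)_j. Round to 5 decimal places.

w1 = Jv₀ = (4·0 + 6·0 + 7·1; (-1)·0 + 4·0 + 7·1; (-1)·0 + (-1)·0 + 1·1) = (7, 7, 1)
w2 = Jw1 = (4·7 + 6·7 + 7·1; (-1)·7 + 4·7 + 7·1; (-1)·7 + (-1)·7 + 1·1) = (77, 28, -13)
Ratio at component: 77 / 7 = 11.00000

11.00000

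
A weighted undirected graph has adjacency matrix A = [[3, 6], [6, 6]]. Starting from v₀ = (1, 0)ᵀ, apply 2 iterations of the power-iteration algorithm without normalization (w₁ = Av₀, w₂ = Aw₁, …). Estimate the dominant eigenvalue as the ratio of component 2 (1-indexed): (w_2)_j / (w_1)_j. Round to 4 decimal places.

9.0000

w1 = Av₀ = (3, 6)
w2 = Aw1 = (45, 54)
Ratio at component: 54 / 6 = 9.0000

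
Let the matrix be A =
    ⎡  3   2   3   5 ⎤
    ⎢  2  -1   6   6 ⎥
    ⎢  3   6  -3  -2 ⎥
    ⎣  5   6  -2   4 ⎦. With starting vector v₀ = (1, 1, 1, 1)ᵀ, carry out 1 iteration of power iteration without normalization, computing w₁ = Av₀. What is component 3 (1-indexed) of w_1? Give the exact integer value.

4

w1 = Av₀ = (3·1 + 2·1 + 3·1 + 5·1; 2·1 + (-1)·1 + 6·1 + 6·1; 3·1 + 6·1 + (-3)·1 + (-2)·1; 5·1 + 6·1 + (-2)·1 + 4·1) = (13, 13, 4, 13)
The requested component of w1 is 4.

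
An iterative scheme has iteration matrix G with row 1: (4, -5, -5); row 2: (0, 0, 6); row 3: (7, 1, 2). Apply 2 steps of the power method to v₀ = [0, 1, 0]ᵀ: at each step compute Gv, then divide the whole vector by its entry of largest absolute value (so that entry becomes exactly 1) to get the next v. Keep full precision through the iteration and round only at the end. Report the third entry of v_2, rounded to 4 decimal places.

1.0000

Gv0 = (-5.00000, 0.00000, 1.00000); divide by -5.00000 → v1 = (1.00000, 0.00000, -0.20000)
Gv1 = (5.00000, -1.20000, 6.60000); divide by 6.60000 → v2 = (0.75758, -0.18182, 1.00000)
Requested entry of v2: -33/-33 = 1.0000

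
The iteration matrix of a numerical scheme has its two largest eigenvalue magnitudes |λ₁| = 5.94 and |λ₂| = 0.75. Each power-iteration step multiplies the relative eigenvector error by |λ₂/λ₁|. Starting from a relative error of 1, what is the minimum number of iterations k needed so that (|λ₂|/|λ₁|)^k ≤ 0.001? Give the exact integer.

4

|λ₂/λ₁| = 0.75/5.94 = 0.12626
Need k ≥ ln(0.001) / ln(0.12626) = -6.9078 / -2.0694 ≈ 3.338
Smallest integer k satisfying the bound: 4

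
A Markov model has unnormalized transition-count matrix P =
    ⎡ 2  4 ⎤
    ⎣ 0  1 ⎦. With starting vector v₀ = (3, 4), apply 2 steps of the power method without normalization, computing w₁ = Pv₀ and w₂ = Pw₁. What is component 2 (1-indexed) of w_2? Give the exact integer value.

w1 = Pv₀ = (2·3 + 4·4; 0·3 + 1·4) = (22, 4)
w2 = Pw1 = (2·22 + 4·4; 0·22 + 1·4) = (60, 4)
The requested component of w2 is 4.

4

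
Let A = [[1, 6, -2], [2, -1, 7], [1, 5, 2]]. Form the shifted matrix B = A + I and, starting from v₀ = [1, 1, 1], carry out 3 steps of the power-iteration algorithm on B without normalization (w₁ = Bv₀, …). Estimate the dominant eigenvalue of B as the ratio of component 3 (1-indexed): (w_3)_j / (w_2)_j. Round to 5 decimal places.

μ ≈ 8.42308

B = A + I has rows (2, 6, -2); (2, 0, 7); (1, 5, 3)
w1 = Bv₀ = (2·1 + 6·1 + (-2)·1; 2·1 + 0·1 + 7·1; 1·1 + 5·1 + 3·1) = (6, 9, 9)
w2 = Bw1 = (2·6 + 6·9 + (-2)·9; 2·6 + 0·9 + 7·9; 1·6 + 5·9 + 3·9) = (48, 75, 78)
w3 = Bw2 = (390, 642, 657)
Ratio: 657/78 = 8.42308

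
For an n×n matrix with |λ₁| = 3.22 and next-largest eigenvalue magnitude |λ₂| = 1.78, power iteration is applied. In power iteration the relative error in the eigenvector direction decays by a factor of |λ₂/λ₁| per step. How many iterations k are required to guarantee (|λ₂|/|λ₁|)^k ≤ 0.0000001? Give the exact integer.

|λ₂/λ₁| = 1.78/3.22 = 0.55280
Need k ≥ ln(0.0000001) / ln(0.55280) = -16.1181 / -0.5928 ≈ 27.191
Smallest integer k satisfying the bound: 28

28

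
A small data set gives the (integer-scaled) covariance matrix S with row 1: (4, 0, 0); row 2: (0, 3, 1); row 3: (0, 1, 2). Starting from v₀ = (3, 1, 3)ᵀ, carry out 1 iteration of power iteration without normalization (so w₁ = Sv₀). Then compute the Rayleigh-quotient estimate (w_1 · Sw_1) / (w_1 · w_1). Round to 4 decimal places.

3.7817

w1 = Sv₀ = (4·3 + 0·1 + 0·3; 0·3 + 3·1 + 1·3; 0·3 + 1·1 + 2·3) = (12, 6, 7)
Sw1 = (48, 25, 20)
w1·Sw1 = 12·48 + 6·25 + 7·20 = 866; w1·w1 = 12·12 + 6·6 + 7·7 = 229
λ ≈ 866/229 = 3.7817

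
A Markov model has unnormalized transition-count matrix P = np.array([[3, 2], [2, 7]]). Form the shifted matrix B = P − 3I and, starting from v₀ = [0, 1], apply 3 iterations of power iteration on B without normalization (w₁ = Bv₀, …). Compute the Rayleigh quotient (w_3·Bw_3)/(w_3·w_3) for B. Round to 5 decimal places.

B = P − 3I has rows (0, 2); (2, 4)
w1 = Bv₀ = (2, 4)
w2 = Bw1 = (8, 20)
w3 = Bw2 = (40, 96)
Bw3 = (192, 464)
w3·Bw3 = 52224; w3·w3 = 10816; μ ≈ 52224/10816 = 4.82840

μ ≈ 4.82840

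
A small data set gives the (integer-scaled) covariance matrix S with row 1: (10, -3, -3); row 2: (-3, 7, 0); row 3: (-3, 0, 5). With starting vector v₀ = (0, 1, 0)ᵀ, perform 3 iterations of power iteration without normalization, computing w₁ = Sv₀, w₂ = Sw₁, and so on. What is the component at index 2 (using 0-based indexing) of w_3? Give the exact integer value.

198

w1 = Sv₀ = (10·0 + (-3)·1 + (-3)·0; (-3)·0 + 7·1 + 0·0; (-3)·0 + 0·1 + 5·0) = (-3, 7, 0)
w2 = Sw1 = (10·(-3) + (-3)·7 + (-3)·0; (-3)·(-3) + 7·7 + 0·0; (-3)·(-3) + 0·7 + 5·0) = (-51, 58, 9)
w3 = Sw2 = (-711, 559, 198)
The requested component of w3 is 198.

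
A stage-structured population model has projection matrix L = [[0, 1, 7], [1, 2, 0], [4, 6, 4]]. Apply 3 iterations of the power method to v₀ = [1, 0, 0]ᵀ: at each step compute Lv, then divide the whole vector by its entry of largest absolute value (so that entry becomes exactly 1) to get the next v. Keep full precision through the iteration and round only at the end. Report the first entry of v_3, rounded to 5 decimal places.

0.72222

Lv0 = (0.000000, 1.000000, 4.000000); divide by 4.000000 → v1 = (0.000000, 0.250000, 1.000000)
Lv1 = (7.250000, 0.500000, 5.500000); divide by 7.250000 → v2 = (1.000000, 0.068966, 0.758621)
Lv2 = (5.379310, 1.137931, 7.448276); divide by 7.448276 → v3 = (0.722222, 0.152778, 1.000000)
Requested entry of v3: 156/216 = 0.72222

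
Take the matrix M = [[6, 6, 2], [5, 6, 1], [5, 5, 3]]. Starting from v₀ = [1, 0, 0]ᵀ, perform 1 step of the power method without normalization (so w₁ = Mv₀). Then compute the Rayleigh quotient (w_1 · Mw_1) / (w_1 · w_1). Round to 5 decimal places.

w1 = Mv₀ = (6, 5, 5)
Mw1 = (76, 65, 70)
w1·Mw1 = 6·76 + 5·65 + 5·70 = 1131; w1·w1 = 6·6 + 5·5 + 5·5 = 86
λ ≈ 1131/86 = 13.15116

13.15116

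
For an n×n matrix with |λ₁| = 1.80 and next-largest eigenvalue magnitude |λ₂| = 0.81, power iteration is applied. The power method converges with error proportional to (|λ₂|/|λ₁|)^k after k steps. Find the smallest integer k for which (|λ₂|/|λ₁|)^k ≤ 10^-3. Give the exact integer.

9

|λ₂/λ₁| = 0.81/1.80 = 0.45000
Need k ≥ ln(10^-3) / ln(0.45000) = -6.9078 / -0.7985 ≈ 8.651
Smallest integer k satisfying the bound: 9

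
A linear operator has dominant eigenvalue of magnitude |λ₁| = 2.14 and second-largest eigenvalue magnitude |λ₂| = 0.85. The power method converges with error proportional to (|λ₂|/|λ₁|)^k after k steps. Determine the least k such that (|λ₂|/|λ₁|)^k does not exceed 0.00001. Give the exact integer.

13

|λ₂/λ₁| = 0.85/2.14 = 0.39720
Need k ≥ ln(0.00001) / ln(0.39720) = -11.5129 / -0.9233 ≈ 12.469
Smallest integer k satisfying the bound: 13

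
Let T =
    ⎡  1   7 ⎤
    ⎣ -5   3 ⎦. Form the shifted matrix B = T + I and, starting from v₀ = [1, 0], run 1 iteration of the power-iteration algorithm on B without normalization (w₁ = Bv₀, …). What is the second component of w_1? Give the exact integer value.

-5

B = T + I has rows (2, 7); (-5, 4)
w1 = Bv₀ = (2, -5)
Requested component of w1: -5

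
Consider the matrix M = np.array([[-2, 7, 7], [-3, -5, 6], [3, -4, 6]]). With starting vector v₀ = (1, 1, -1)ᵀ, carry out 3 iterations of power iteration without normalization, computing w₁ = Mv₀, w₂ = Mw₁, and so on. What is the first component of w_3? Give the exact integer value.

580

w1 = Mv₀ = (-2, -14, -7)
w2 = Mw1 = (-143, 34, 8)
w3 = Mw2 = (580, 307, -517)
The requested component of w3 is 580.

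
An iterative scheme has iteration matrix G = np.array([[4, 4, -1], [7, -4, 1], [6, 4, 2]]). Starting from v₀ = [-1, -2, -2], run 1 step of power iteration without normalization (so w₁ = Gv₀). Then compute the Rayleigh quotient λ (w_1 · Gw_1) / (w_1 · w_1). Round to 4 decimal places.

λ ≈ 5.0447

w1 = Gv₀ = (4·(-1) + 4·(-2) + (-1)·(-2); 7·(-1) + (-4)·(-2) + 1·(-2); 6·(-1) + 4·(-2) + 2·(-2)) = (-10, -1, -18)
Gw1 = (-26, -84, -100)
w1·Gw1 = (-10)·(-26) + (-1)·(-84) + (-18)·(-100) = 2144; w1·w1 = (-10)·(-10) + (-1)·(-1) + (-18)·(-18) = 425
λ ≈ 2144/425 = 5.0447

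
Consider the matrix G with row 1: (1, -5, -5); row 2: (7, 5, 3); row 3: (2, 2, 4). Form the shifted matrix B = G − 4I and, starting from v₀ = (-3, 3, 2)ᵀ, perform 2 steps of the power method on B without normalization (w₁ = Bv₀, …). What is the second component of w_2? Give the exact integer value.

-124

B = G − 4I has rows (-3, -5, -5); (7, 1, 3); (2, 2, 0)
w1 = Bv₀ = ((-3)·(-3) + (-5)·3 + (-5)·2; 7·(-3) + 1·3 + 3·2; 2·(-3) + 2·3 + 0·2) = (-16, -12, 0)
w2 = Bw1 = ((-3)·(-16) + (-5)·(-12) + (-5)·0; 7·(-16) + 1·(-12) + 3·0; 2·(-16) + 2·(-12) + 0·0) = (108, -124, -56)
Requested component of w2: -124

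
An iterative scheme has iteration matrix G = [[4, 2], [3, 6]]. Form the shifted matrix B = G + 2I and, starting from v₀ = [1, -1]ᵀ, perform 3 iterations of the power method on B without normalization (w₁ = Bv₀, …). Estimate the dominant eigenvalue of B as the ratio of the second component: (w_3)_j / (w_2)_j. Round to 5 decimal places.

μ ≈ 6.50000

B = G + 2I has rows (6, 2); (3, 8)
w1 = Bv₀ = (4, -5)
w2 = Bw1 = (14, -28)
w3 = Bw2 = (28, -182)
Ratio: -182/-28 = 6.50000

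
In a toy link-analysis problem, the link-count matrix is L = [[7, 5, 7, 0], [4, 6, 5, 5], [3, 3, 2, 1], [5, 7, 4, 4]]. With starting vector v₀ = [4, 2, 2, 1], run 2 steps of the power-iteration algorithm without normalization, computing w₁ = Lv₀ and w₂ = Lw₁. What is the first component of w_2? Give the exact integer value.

740

w1 = Lv₀ = (7·4 + 5·2 + 7·2 + 0·1; 4·4 + 6·2 + 5·2 + 5·1; 3·4 + 3·2 + 2·2 + 1·1; 5·4 + 7·2 + 4·2 + 4·1) = (52, 43, 23, 46)
w2 = Lw1 = (7·52 + 5·43 + 7·23 + 0·46; 4·52 + 6·43 + 5·23 + 5·46; 3·52 + 3·43 + 2·23 + 1·46; 5·52 + 7·43 + 4·23 + 4·46) = (740, 811, 377, 837)
The requested component of w2 is 740.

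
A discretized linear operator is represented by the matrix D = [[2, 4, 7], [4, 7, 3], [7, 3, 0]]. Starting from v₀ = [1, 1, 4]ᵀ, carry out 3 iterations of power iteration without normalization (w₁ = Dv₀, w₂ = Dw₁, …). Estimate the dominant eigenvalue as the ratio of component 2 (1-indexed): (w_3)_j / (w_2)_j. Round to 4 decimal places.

λ ≈ 12.6300

w1 = Dv₀ = (2·1 + 4·1 + 7·4; 4·1 + 7·1 + 3·4; 7·1 + 3·1 + 0·4) = (34, 23, 10)
w2 = Dw1 = (2·34 + 4·23 + 7·10; 4·34 + 7·23 + 3·10; 7·34 + 3·23 + 0·10) = (230, 327, 307)
w3 = Dw2 = (3917, 4130, 2591)
Ratio at component: 4130 / 327 = 12.6300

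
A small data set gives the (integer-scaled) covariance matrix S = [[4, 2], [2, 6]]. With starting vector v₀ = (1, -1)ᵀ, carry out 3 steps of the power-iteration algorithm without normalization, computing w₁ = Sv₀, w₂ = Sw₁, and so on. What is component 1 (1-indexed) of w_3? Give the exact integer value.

w1 = Sv₀ = (4·1 + 2·(-1); 2·1 + 6·(-1)) = (2, -4)
w2 = Sw1 = (4·2 + 2·(-4); 2·2 + 6·(-4)) = (0, -20)
w3 = Sw2 = (-40, -120)
The requested component of w3 is -40.

-40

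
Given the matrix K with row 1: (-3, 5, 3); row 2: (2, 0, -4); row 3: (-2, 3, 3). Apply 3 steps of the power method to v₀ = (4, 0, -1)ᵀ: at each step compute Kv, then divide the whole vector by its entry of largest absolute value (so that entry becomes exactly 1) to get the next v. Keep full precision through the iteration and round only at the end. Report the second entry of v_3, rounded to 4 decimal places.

Kv0 = (-15.00000, 12.00000, -11.00000); divide by -15.00000 → v1 = (1.00000, -0.80000, 0.73333)
Kv1 = (-4.80000, -0.93333, -2.20000); divide by -4.80000 → v2 = (1.00000, 0.19444, 0.45833)
Kv2 = (-0.65278, 0.16667, -0.04167); divide by -0.65278 → v3 = (1.00000, -0.25532, 0.06383)
Requested entry of v3: 12/-47 = -0.2553

-0.2553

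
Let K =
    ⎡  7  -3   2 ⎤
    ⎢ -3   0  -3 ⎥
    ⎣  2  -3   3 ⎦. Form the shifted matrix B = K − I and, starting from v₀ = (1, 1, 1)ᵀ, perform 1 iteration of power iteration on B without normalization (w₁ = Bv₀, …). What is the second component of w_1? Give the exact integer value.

B = K − I has rows (6, -3, 2); (-3, -1, -3); (2, -3, 2)
w1 = Bv₀ = (6·1 + (-3)·1 + 2·1; (-3)·1 + (-1)·1 + (-3)·1; 2·1 + (-3)·1 + 2·1) = (5, -7, 1)
Requested component of w1: -7

-7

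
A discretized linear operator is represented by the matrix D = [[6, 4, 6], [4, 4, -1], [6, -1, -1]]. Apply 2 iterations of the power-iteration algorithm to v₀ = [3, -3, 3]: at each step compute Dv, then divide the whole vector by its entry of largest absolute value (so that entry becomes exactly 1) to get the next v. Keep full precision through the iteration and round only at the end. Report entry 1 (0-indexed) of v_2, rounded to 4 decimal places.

0.2750

Dv0 = (24.00000, -3.00000, 18.00000); divide by 24.00000 → v1 = (1.00000, -0.12500, 0.75000)
Dv1 = (10.00000, 2.75000, 5.37500); divide by 10.00000 → v2 = (1.00000, 0.27500, 0.53750)
Requested entry of v2: 66/240 = 0.2750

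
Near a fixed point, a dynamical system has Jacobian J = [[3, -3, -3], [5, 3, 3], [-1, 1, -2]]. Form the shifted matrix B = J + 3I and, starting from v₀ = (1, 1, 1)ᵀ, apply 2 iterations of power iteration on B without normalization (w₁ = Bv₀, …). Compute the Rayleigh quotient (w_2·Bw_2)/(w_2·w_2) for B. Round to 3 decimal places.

5.895

B = J + 3I has rows (6, -3, -3); (5, 6, 3); (-1, 1, 1)
w1 = Bv₀ = (0, 14, 1)
w2 = Bw1 = (-45, 87, 15)
Bw2 = (-576, 342, 147)
w2·Bw2 = 57879; w2·w2 = 9819; μ ≈ 57879/9819 = 5.895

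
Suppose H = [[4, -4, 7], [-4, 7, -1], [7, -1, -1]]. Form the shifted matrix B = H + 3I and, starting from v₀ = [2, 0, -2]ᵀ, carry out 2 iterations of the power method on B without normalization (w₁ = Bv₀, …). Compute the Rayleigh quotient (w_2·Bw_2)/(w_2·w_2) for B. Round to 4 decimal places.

14.0647

B = H + 3I has rows (7, -4, 7); (-4, 10, -1); (7, -1, 2)
w1 = Bv₀ = (0, -6, 10)
w2 = Bw1 = (94, -70, 26)
Bw2 = (1120, -1102, 780)
w2·Bw2 = 202700; w2·w2 = 14412; μ ≈ 202700/14412 = 14.0647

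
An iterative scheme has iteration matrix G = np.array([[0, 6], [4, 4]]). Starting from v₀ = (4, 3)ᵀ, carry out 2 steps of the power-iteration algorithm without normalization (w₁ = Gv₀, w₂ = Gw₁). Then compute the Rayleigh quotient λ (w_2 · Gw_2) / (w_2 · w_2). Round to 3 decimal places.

w1 = Gv₀ = (0·4 + 6·3; 4·4 + 4·3) = (18, 28)
w2 = Gw1 = (0·18 + 6·28; 4·18 + 4·28) = (168, 184)
Gw2 = (1104, 1408)
w2·Gw2 = 168·1104 + 184·1408 = 444544; w2·w2 = 168·168 + 184·184 = 62080
λ ≈ 444544/62080 = 7.161

λ ≈ 7.161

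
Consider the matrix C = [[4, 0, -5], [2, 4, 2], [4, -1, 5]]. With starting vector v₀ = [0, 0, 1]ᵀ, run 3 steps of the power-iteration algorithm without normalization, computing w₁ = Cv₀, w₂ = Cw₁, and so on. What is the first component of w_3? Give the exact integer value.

w1 = Cv₀ = (-5, 2, 5)
w2 = Cw1 = (-45, 8, 3)
w3 = Cw2 = (-195, -52, -173)
The requested component of w3 is -195.

-195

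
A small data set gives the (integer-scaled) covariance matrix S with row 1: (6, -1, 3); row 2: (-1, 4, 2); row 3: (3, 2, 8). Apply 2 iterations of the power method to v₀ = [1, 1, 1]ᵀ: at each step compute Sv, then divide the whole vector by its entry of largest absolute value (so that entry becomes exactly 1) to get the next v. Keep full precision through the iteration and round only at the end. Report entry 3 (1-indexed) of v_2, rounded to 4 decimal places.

1.0000

Sv0 = (8.00000, 5.00000, 13.00000); divide by 13.00000 → v1 = (0.61538, 0.38462, 1.00000)
Sv1 = (6.30769, 2.92308, 10.61538); divide by 10.61538 → v2 = (0.59420, 0.27536, 1.00000)
Requested entry of v2: 138/138 = 1.0000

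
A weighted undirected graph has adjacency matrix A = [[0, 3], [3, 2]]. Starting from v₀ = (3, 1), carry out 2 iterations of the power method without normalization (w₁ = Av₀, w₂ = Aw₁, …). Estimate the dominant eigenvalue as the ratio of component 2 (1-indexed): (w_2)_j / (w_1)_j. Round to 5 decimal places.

w1 = Av₀ = (3, 11)
w2 = Aw1 = (33, 31)
Ratio at component: 31 / 11 = 2.81818

λ ≈ 2.81818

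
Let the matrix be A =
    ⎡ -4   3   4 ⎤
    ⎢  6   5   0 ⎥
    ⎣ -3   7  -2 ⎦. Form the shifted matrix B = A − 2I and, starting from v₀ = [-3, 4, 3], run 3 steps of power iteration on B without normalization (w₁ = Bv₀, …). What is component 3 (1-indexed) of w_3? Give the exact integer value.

3220

B = A − 2I has rows (-6, 3, 4); (6, 3, 0); (-3, 7, -4)
w1 = Bv₀ = ((-6)·(-3) + 3·4 + 4·3; 6·(-3) + 3·4 + 0·3; (-3)·(-3) + 7·4 + (-4)·3) = (42, -6, 25)
w2 = Bw1 = ((-6)·42 + 3·(-6) + 4·25; 6·42 + 3·(-6) + 0·25; (-3)·42 + 7·(-6) + (-4)·25) = (-170, 234, -268)
w3 = Bw2 = (650, -318, 3220)
Requested component of w3: 3220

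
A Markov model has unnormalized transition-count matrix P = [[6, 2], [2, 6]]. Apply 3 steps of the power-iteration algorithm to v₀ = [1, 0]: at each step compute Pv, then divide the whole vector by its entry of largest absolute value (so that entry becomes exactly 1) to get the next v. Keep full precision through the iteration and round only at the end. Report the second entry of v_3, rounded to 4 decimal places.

0.7778

Pv0 = (6.00000, 2.00000); divide by 6.00000 → v1 = (1.00000, 0.33333)
Pv1 = (6.66667, 4.00000); divide by 6.66667 → v2 = (1.00000, 0.60000)
Pv2 = (7.20000, 5.60000); divide by 7.20000 → v3 = (1.00000, 0.77778)
Requested entry of v3: 224/288 = 0.7778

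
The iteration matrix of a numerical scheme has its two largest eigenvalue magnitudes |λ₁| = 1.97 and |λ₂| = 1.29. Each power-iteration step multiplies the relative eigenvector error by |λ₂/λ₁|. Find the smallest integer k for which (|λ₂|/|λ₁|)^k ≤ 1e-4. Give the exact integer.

22

|λ₂/λ₁| = 1.29/1.97 = 0.65482
Need k ≥ ln(1e-4) / ln(0.65482) = -9.2103 / -0.4234 ≈ 21.754
Smallest integer k satisfying the bound: 22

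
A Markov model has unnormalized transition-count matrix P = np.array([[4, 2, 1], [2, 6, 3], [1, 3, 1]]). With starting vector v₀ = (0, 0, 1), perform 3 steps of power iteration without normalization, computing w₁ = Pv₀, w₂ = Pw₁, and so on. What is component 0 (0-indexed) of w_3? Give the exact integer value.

101

w1 = Pv₀ = (1, 3, 1)
w2 = Pw1 = (11, 23, 11)
w3 = Pw2 = (101, 193, 91)
The requested component of w3 is 101.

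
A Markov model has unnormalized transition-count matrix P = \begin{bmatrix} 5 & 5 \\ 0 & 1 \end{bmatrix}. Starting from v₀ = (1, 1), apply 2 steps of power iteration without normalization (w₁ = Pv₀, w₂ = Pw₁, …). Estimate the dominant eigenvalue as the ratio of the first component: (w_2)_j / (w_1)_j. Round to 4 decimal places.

λ ≈ 5.5000

w1 = Pv₀ = (5·1 + 5·1; 0·1 + 1·1) = (10, 1)
w2 = Pw1 = (5·10 + 5·1; 0·10 + 1·1) = (55, 1)
Ratio at component: 55 / 10 = 5.5000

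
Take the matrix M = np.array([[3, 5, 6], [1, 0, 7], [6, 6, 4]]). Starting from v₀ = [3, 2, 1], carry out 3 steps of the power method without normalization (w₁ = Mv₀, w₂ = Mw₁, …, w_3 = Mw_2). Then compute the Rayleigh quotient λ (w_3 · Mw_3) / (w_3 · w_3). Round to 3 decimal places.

12.976

w1 = Mv₀ = (25, 10, 34)
w2 = Mw1 = (329, 263, 346)
w3 = Mw2 = (4378, 2751, 4936)
Mw3 = (56505, 38930, 62518)
w3·Mw3 = 4378·56505 + 2751·38930 + 4936·62518 = 663064168; w3·w3 = 4378·4378 + 2751·2751 + 4936·4936 = 51098981
λ ≈ 663064168/51098981 = 12.976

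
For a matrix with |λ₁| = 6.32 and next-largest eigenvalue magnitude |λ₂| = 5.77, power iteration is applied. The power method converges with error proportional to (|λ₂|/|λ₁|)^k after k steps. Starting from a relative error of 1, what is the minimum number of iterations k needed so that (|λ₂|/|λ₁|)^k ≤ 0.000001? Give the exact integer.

152

|λ₂/λ₁| = 5.77/6.32 = 0.91297
Need k ≥ ln(0.000001) / ln(0.91297) = -13.8155 / -0.0910 ≈ 151.740
Smallest integer k satisfying the bound: 152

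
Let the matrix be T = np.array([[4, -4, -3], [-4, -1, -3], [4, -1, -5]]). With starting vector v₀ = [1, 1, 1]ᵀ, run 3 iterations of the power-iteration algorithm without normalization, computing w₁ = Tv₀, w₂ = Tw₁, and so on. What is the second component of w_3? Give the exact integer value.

-148

w1 = Tv₀ = (4·1 + (-4)·1 + (-3)·1; (-4)·1 + (-1)·1 + (-3)·1; 4·1 + (-1)·1 + (-5)·1) = (-3, -8, -2)
w2 = Tw1 = (4·(-3) + (-4)·(-8) + (-3)·(-2); (-4)·(-3) + (-1)·(-8) + (-3)·(-2); 4·(-3) + (-1)·(-8) + (-5)·(-2)) = (26, 26, 6)
w3 = Tw2 = (-18, -148, 48)
The requested component of w3 is -148.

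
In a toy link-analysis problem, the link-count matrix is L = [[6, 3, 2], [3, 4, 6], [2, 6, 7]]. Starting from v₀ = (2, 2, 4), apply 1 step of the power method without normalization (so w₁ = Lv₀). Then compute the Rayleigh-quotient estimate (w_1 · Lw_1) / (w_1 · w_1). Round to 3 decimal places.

λ ≈ 13.302

w1 = Lv₀ = (26, 38, 44)
Lw1 = (358, 494, 588)
w1·Lw1 = 26·358 + 38·494 + 44·588 = 53952; w1·w1 = 26·26 + 38·38 + 44·44 = 4056
λ ≈ 53952/4056 = 13.302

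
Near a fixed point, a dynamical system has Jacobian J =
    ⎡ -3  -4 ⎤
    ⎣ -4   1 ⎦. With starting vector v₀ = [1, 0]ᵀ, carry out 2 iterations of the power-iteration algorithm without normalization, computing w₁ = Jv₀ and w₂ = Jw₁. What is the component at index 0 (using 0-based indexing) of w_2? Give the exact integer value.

w1 = Jv₀ = ((-3)·1 + (-4)·0; (-4)·1 + 1·0) = (-3, -4)
w2 = Jw1 = ((-3)·(-3) + (-4)·(-4); (-4)·(-3) + 1·(-4)) = (25, 8)
The requested component of w2 is 25.

25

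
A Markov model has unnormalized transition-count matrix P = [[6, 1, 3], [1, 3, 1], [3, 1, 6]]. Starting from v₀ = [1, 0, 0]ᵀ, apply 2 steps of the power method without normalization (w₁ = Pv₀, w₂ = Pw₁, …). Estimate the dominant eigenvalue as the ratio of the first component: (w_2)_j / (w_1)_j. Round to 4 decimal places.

w1 = Pv₀ = (6, 1, 3)
w2 = Pw1 = (46, 12, 37)
Ratio at component: 46 / 6 = 7.6667

7.6667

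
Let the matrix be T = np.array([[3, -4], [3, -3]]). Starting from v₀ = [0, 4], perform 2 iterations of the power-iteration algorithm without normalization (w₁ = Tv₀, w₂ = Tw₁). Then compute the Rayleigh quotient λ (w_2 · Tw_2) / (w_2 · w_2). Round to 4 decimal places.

w1 = Tv₀ = (-16, -12)
w2 = Tw1 = (0, -12)
Tw2 = (48, 36)
w2·Tw2 = 0·48 + (-12)·36 = -432; w2·w2 = 0·0 + (-12)·(-12) = 144
λ ≈ -432/144 = -3.0000

-3.0000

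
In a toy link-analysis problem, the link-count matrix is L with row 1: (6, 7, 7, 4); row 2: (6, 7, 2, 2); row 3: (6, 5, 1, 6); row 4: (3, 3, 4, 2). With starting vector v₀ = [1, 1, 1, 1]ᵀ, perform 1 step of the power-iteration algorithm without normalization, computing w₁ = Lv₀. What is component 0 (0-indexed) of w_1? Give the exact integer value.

24

w1 = Lv₀ = (6·1 + 7·1 + 7·1 + 4·1; 6·1 + 7·1 + 2·1 + 2·1; 6·1 + 5·1 + 1·1 + 6·1; 3·1 + 3·1 + 4·1 + 2·1) = (24, 17, 18, 12)
The requested component of w1 is 24.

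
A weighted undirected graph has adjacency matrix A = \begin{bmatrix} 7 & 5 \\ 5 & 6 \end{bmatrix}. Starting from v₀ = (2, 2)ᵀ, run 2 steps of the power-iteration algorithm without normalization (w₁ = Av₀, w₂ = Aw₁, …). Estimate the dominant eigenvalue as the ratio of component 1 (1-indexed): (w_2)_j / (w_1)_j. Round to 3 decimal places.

w1 = Av₀ = (24, 22)
w2 = Aw1 = (278, 252)
Ratio at component: 278 / 24 = 11.583

λ ≈ 11.583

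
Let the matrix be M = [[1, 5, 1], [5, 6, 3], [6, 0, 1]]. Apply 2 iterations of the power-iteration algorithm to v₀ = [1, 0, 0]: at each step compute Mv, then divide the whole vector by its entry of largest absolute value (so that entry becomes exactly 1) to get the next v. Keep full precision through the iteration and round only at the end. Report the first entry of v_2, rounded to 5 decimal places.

Mv0 = (1.000000, 5.000000, 6.000000); divide by 6.000000 → v1 = (0.166667, 0.833333, 1.000000)
Mv1 = (5.333333, 8.833333, 2.000000); divide by 8.833333 → v2 = (0.603774, 1.000000, 0.226415)
Requested entry of v2: 32/53 = 0.60377

0.60377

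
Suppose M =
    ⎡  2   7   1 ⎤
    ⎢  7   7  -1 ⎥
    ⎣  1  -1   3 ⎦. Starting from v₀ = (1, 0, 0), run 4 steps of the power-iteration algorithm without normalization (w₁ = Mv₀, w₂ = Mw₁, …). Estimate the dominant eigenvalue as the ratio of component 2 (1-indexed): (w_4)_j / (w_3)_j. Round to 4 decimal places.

w1 = Mv₀ = (2, 7, 1)
w2 = Mw1 = (54, 62, -2)
w3 = Mw2 = (540, 814, -14)
w4 = Mw3 = (6764, 9492, -316)
Ratio at component: 9492 / 814 = 11.6609

λ ≈ 11.6609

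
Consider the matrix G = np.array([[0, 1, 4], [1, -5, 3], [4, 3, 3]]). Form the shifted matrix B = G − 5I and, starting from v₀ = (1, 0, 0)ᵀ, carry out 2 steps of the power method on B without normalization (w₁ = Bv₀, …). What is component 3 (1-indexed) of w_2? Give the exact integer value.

B = G − 5I has rows (-5, 1, 4); (1, -10, 3); (4, 3, -2)
w1 = Bv₀ = ((-5)·1 + 1·0 + 4·0; 1·1 + (-10)·0 + 3·0; 4·1 + 3·0 + (-2)·0) = (-5, 1, 4)
w2 = Bw1 = ((-5)·(-5) + 1·1 + 4·4; 1·(-5) + (-10)·1 + 3·4; 4·(-5) + 3·1 + (-2)·4) = (42, -3, -25)
Requested component of w2: -25

-25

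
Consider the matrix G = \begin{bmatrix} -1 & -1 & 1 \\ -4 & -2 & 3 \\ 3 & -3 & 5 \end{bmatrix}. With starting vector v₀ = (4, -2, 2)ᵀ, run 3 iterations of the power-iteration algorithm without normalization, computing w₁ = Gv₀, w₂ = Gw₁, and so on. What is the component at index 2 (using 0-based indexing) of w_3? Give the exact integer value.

w1 = Gv₀ = ((-1)·4 + (-1)·(-2) + 1·2; (-4)·4 + (-2)·(-2) + 3·2; 3·4 + (-3)·(-2) + 5·2) = (0, -6, 28)
w2 = Gw1 = ((-1)·0 + (-1)·(-6) + 1·28; (-4)·0 + (-2)·(-6) + 3·28; 3·0 + (-3)·(-6) + 5·28) = (34, 96, 158)
w3 = Gw2 = (28, 146, 604)
The requested component of w3 is 604.

604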